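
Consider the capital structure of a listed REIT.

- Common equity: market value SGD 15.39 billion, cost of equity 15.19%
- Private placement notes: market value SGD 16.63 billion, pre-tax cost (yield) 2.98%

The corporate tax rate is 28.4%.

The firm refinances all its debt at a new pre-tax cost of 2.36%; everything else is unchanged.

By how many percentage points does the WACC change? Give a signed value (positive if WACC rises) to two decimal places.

Current WACC:
Total capital V = 15.39 + 16.63 = 32.02.
Equity: weight = 15.39/32.02 = 0.4806; cost = 15.19%.
Private placement notes: weight = 16.63/32.02 = 0.5194; after-tax cost = 2.98% × (1 − 28.4%) = 2.1337%.
WACC = 0.4806 × 15.1900% + 0.5194 × 2.1337% = 8.4090%.
After the change:
Total capital V = 15.39 + 16.63 = 32.02.
Equity: weight = 15.39/32.02 = 0.4806; cost = 15.19%.
Private placement notes: weight = 16.63/32.02 = 0.5194; after-tax cost = 2.36% × (1 − 28.4%) = 1.6898%.
WACC = 0.4806 × 15.1900% + 0.5194 × 1.6898% = 8.1785%.
Change in WACC = 8.1785% − 8.4090% = -0.2306 pp.

-0.23 pp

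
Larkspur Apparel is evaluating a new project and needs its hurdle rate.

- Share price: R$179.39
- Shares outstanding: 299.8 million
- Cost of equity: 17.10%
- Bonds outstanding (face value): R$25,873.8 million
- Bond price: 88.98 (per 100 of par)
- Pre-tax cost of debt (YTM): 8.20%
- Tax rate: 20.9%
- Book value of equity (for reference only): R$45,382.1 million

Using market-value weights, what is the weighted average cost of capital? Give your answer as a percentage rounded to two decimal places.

13.92%

Market value of equity E = 179.39 × 299.8m = 53781.122m. Market value of debt D = 25873.8m × 88.98/100 = 23022.50724m.
Total capital V = 53781.122 + 23022.50724 = 76803.62924.
Equity: weight = 53781.122/76803.62924 = 0.7002; cost = 17.1%.
Bonds outstanding: weight = 23022.50724/76803.62924 = 0.2998; after-tax cost = 8.2% × (1 − 20.9%) = 6.4862%.
WACC = 0.7002 × 17.1000% + 0.2998 × 6.4862% = 13.9184%.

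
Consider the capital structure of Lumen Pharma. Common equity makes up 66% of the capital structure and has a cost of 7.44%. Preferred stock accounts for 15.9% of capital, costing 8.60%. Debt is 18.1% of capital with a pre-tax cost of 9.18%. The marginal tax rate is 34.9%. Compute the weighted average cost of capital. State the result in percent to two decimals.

After-tax cost of debt = 9.18% × (1 − 34.9%) = 5.9762%.
WACC = 0.660 × 7.4400% + 0.159 × 8.6000% + 0.181 × 5.9762% = 7.3595%.

7.36%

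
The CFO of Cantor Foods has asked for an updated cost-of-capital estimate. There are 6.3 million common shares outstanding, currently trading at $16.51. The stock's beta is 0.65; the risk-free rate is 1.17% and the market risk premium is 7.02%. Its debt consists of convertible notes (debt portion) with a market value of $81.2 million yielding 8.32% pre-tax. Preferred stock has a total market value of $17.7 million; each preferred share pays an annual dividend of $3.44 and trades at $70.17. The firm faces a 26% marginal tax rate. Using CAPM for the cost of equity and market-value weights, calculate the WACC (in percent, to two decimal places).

5.83%

Cost of equity via CAPM: Re = 1.17% + 0.65 × 7.02% = 5.7330%.
Cost of preferred: Rp = 3.44 / 70.17 = 4.9024%.
Market value of equity E = 16.51 × 6.3m = 104.013m.
Total capital V = 104.013 + 17.7 + 81.2 = 202.913.
Equity: weight = 104.013/202.913 = 0.5126; cost = 5.733%.
Preferred: weight = 17.7/202.913 = 0.0872; cost = 4.9024%.
Convertible notes (debt portion): weight = 81.2/202.913 = 0.4002; after-tax cost = 8.32% × (1 − 26%) = 6.1568%.
WACC = 0.5126 × 5.7330% + 0.0872 × 4.9024% + 0.4002 × 6.1568% = 5.8301%.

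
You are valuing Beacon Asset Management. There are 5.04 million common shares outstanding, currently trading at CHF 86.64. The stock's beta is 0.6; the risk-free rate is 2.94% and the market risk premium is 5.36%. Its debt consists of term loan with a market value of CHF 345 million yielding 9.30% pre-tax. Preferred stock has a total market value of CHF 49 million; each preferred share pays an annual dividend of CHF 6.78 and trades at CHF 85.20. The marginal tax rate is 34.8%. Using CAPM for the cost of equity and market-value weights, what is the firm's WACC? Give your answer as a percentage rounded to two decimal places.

6.22%

Cost of equity via CAPM: Re = 2.94% + 0.6 × 5.36% = 6.1560%.
Cost of preferred: Rp = 6.78 / 85.2 = 7.9577%.
Market value of equity E = 86.64 × 5.04m = 436.6656m.
Total capital V = 436.6656 + 49 + 345 = 830.6656.
Equity: weight = 436.6656/830.6656 = 0.5257; cost = 6.156%.
Preferred: weight = 49/830.6656 = 0.0590; cost = 7.9577%.
Term loan: weight = 345/830.6656 = 0.4153; after-tax cost = 9.3% × (1 − 34.8%) = 6.0636%.
WACC = 0.5257 × 6.1560% + 0.0590 × 7.9577% + 0.4153 × 6.0636% = 6.2239%.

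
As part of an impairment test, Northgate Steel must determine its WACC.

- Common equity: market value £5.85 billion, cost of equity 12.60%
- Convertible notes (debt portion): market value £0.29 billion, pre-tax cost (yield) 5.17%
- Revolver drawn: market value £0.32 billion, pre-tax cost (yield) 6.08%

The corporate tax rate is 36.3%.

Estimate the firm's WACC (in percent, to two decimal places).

Total capital V = 5.85 + 0.29 + 0.32 = 6.46.
Equity: weight = 5.85/6.46 = 0.9056; cost = 12.6%.
Convertible notes (debt portion): weight = 0.29/6.46 = 0.0449; after-tax cost = 5.17% × (1 − 36.3%) = 3.2933%.
Revolver drawn: weight = 0.32/6.46 = 0.0495; after-tax cost = 6.08% × (1 − 36.3%) = 3.8730%.
WACC = 0.9056 × 12.6000% + 0.0449 × 3.2933% + 0.0495 × 3.8730% = 11.7499%.

11.75%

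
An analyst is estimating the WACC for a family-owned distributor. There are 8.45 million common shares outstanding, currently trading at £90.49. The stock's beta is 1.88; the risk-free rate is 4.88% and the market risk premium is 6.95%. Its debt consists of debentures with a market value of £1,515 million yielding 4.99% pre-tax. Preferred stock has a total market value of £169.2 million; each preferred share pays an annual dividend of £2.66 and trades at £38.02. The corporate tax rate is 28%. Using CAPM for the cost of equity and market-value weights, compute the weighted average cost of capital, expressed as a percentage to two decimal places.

Cost of equity via CAPM: Re = 4.88% + 1.88 × 6.95% = 17.9460%.
Cost of preferred: Rp = 2.66 / 38.02 = 6.9963%.
Market value of equity E = 90.49 × 8.45m = 764.6405m.
Total capital V = 764.6405 + 169.2 + 1515 = 2448.8405.
Equity: weight = 764.6405/2448.8405 = 0.3122; cost = 17.946%.
Preferred: weight = 169.2/2448.8405 = 0.0691; cost = 6.9963%.
Debentures: weight = 1515/2448.8405 = 0.6187; after-tax cost = 4.99% × (1 − 28%) = 3.5928%.
WACC = 0.3122 × 17.9460% + 0.0691 × 6.9963% + 0.6187 × 3.5928% = 8.3097%.

8.31%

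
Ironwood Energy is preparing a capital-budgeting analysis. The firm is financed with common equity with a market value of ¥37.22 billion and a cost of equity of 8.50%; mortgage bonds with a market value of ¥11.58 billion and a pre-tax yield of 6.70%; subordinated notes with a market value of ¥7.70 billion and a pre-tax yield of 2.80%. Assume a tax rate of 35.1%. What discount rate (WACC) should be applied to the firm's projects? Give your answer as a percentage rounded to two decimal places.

Total capital V = 37.22 + 11.58 + 7.7 = 56.5.
Equity: weight = 37.22/56.5 = 0.6588; cost = 8.5%.
Mortgage bonds: weight = 11.58/56.5 = 0.2050; after-tax cost = 6.7% × (1 − 35.1%) = 4.3483%.
Subordinated notes: weight = 7.7/56.5 = 0.1363; after-tax cost = 2.8% × (1 − 35.1%) = 1.8172%.
WACC = 0.6588 × 8.5000% + 0.2050 × 4.3483% + 0.1363 × 1.8172% = 6.7383%.

6.74%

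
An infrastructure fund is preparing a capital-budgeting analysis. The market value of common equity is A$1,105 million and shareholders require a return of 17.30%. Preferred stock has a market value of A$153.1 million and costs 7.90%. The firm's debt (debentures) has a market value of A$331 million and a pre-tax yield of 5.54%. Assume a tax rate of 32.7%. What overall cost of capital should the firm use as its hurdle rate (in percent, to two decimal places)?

13.57%

Total capital V = 1105 + 153.1 + 331 = 1589.1.
Equity: weight = 1105/1589.1 = 0.6954; cost = 17.3%.
Preferred: weight = 153.1/1589.1 = 0.0963; cost = 7.9%.
Debentures: weight = 331/1589.1 = 0.2083; after-tax cost = 5.54% × (1 − 32.7%) = 3.7284%.
WACC = 0.6954 × 17.3000% + 0.0963 × 7.9000% + 0.2083 × 3.7284% = 13.5675%.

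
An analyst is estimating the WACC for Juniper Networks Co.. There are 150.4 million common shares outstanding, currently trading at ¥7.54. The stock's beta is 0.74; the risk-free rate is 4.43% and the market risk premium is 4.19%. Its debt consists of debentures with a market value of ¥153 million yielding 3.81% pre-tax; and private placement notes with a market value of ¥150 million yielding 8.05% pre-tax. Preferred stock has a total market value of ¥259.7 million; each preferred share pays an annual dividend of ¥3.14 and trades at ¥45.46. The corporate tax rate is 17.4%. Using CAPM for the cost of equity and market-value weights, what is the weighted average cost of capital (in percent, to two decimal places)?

Cost of equity via CAPM: Re = 4.43% + 0.74 × 4.19% = 7.5306%.
Cost of preferred: Rp = 3.14 / 45.46 = 6.9072%.
Market value of equity E = 7.54 × 150.4m = 1134.016m.
Total capital V = 1134.016 + 259.7 + 153 + 150 = 1696.716.
Equity: weight = 1134.016/1696.716 = 0.6684; cost = 7.5306%.
Preferred: weight = 259.7/1696.716 = 0.1531; cost = 6.9072%.
Debentures: weight = 153/1696.716 = 0.0902; after-tax cost = 3.81% × (1 − 17.4%) = 3.1471%.
Private placement notes: weight = 150/1696.716 = 0.0884; after-tax cost = 8.05% × (1 − 17.4%) = 6.6493%.
WACC = 0.6684 × 7.5306% + 0.1531 × 6.9072% + 0.0902 × 3.1471% + 0.0884 × 6.6493% = 6.9620%.

6.96%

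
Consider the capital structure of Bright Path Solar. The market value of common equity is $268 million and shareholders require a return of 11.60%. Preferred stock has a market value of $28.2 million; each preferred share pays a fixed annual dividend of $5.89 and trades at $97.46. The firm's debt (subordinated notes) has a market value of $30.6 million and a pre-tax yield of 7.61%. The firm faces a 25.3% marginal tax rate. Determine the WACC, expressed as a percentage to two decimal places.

Cost of preferred: Rp = 5.89 / 97.46 = 6.0435%.
Total capital V = 268 + 28.2 + 30.6 = 326.8.
Equity: weight = 268/326.8 = 0.8201; cost = 11.6%.
Preferred: weight = 28.2/326.8 = 0.0863; cost = 6.0435%.
Subordinated notes: weight = 30.6/326.8 = 0.0936; after-tax cost = 7.61% × (1 − 25.3%) = 5.6847%.
WACC = 0.8201 × 11.6000% + 0.0863 × 6.0435% + 0.0936 × 5.6847% = 10.5666%.

10.57%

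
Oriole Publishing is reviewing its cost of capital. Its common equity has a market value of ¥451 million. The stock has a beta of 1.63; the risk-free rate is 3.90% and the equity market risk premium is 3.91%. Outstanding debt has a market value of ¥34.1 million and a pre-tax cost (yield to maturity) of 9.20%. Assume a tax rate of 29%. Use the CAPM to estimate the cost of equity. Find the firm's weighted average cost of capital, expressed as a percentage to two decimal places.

10.01%

Cost of equity via CAPM: Re = 3.9% + 1.63 × 3.91% = 10.2733%.
Total capital V = 451 + 34.1 = 485.1.
Equity: weight = 451/485.1 = 0.9297; cost = 10.2733%.
Debt: weight = 34.1/485.1 = 0.0703; after-tax cost = 9.2% × (1 − 29%) = 6.5320%.
WACC = 0.9297 × 10.2733% + 0.0703 × 6.5320% = 10.0103%.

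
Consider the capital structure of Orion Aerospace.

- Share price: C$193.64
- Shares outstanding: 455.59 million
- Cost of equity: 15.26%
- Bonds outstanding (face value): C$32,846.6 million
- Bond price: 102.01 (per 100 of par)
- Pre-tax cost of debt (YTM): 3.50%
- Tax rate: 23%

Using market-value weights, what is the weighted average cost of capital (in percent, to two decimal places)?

11.80%

Market value of equity E = 193.64 × 455.59m = 88220.4476m. Market value of debt D = 32846.6m × 102.01/100 = 33506.81666m.
Total capital V = 88220.4476 + 33506.81666 = 121727.26426.
Equity: weight = 88220.4476/121727.26426 = 0.7247; cost = 15.26%.
Bonds outstanding: weight = 33506.81666/121727.26426 = 0.2753; after-tax cost = 3.5% × (1 − 23%) = 2.6950%.
WACC = 0.7247 × 15.2600% + 0.2753 × 2.6950% = 11.8013%.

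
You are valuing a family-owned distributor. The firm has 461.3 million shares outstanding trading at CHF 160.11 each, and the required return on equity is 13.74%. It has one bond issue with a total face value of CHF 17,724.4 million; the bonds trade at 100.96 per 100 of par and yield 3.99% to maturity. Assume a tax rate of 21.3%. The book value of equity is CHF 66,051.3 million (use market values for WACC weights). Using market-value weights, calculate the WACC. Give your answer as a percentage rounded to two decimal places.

11.67%

Market value of equity E = 160.11 × 461.3m = 73858.743m. Market value of debt D = 17724.4m × 100.96/100 = 17894.55424m.
Total capital V = 73858.743 + 17894.55424 = 91753.29724.
Equity: weight = 73858.743/91753.29724 = 0.8050; cost = 13.74%.
Bonds outstanding: weight = 17894.55424/91753.29724 = 0.1950; after-tax cost = 3.99% × (1 − 21.3%) = 3.1401%.
WACC = 0.8050 × 13.7400% + 0.1950 × 3.1401% = 11.6727%.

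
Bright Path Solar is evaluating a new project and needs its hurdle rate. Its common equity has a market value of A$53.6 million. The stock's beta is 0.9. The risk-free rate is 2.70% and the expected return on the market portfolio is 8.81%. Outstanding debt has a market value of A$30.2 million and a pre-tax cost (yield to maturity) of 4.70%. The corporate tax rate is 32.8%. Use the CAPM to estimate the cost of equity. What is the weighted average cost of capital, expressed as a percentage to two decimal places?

6.38%

Market risk premium = 8.81% − 2.7% = 6.11%.
Cost of equity via CAPM: Re = 2.7% + 0.9 × 6.11% = 8.1990%.
Total capital V = 53.6 + 30.2 = 83.8.
Equity: weight = 53.6/83.8 = 0.6396; cost = 8.199%.
Debt: weight = 30.2/83.8 = 0.3604; after-tax cost = 4.7% × (1 − 32.8%) = 3.1584%.
WACC = 0.6396 × 8.1990% + 0.3604 × 3.1584% = 6.3825%.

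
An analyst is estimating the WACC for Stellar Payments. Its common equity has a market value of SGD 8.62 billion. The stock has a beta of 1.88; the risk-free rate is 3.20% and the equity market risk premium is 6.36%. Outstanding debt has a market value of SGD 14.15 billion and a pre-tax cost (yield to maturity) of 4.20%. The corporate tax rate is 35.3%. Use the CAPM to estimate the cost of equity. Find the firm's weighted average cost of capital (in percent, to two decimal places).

Cost of equity via CAPM: Re = 3.2% + 1.88 × 6.36% = 15.1568%.
Total capital V = 8.62 + 14.15 = 22.77.
Equity: weight = 8.62/22.77 = 0.3786; cost = 15.1568%.
Debt: weight = 14.15/22.77 = 0.6214; after-tax cost = 4.2% × (1 − 35.3%) = 2.7174%.
WACC = 0.3786 × 15.1568% + 0.6214 × 2.7174% = 7.4266%.

7.43%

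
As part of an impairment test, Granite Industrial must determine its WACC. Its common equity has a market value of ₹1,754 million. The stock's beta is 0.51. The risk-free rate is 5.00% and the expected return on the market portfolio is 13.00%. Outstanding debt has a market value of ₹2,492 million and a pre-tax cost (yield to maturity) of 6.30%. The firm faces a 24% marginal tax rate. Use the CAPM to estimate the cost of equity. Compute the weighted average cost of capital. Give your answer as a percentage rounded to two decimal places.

Market risk premium = 13.0% − 5.0% = 8.0%.
Cost of equity via CAPM: Re = 5.0% + 0.51 × 8.0% = 9.0800%.
Total capital V = 1754 + 2492 = 4246.
Equity: weight = 1754/4246 = 0.4131; cost = 9.08%.
Debt: weight = 2492/4246 = 0.5869; after-tax cost = 6.3% × (1 − 24%) = 4.7880%.
WACC = 0.4131 × 9.0800% + 0.5869 × 4.7880% = 6.5610%.

6.56%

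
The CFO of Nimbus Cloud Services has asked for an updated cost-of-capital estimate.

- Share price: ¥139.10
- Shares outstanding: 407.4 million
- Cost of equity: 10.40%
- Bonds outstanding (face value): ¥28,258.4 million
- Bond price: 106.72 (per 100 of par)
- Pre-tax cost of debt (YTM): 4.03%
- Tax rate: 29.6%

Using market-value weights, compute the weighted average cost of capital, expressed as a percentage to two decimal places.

7.77%

Market value of equity E = 139.1 × 407.4m = 56669.34m. Market value of debt D = 28258.4m × 106.72/100 = 30157.36448m.
Total capital V = 56669.34 + 30157.36448 = 86826.70448.
Equity: weight = 56669.34/86826.70448 = 0.6527; cost = 10.4%.
Bonds outstanding: weight = 30157.36448/86826.70448 = 0.3473; after-tax cost = 4.03% × (1 − 29.6%) = 2.8371%.
WACC = 0.6527 × 10.4000% + 0.3473 × 2.8371% = 7.7732%.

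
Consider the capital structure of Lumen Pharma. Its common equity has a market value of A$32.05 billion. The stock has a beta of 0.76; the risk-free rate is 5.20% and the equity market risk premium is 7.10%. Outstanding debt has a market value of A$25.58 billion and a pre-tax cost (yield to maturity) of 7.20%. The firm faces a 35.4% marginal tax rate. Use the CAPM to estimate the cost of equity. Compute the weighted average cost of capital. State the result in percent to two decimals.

Cost of equity via CAPM: Re = 5.2% + 0.76 × 7.1% = 10.5960%.
Total capital V = 32.05 + 25.58 = 57.63.
Equity: weight = 32.05/57.63 = 0.5561; cost = 10.596%.
Debt: weight = 25.58/57.63 = 0.4439; after-tax cost = 7.2% × (1 − 35.4%) = 4.6512%.
WACC = 0.5561 × 10.5960% + 0.4439 × 4.6512% = 7.9573%.

7.96%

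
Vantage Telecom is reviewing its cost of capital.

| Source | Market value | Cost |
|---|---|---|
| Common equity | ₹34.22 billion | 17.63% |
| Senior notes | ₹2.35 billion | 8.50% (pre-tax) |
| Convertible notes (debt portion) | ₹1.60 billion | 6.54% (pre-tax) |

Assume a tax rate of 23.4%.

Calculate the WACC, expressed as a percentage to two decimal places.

Total capital V = 34.22 + 2.35 + 1.6 = 38.17.
Equity: weight = 34.22/38.17 = 0.8965; cost = 17.63%.
Senior notes: weight = 2.35/38.17 = 0.0616; after-tax cost = 8.5% × (1 − 23.4%) = 6.5110%.
Convertible notes (debt portion): weight = 1.6/38.17 = 0.0419; after-tax cost = 6.54% × (1 − 23.4%) = 5.0096%.
WACC = 0.8965 × 17.6300% + 0.0616 × 6.5110% + 0.0419 × 5.0096% = 16.4164%.

16.42%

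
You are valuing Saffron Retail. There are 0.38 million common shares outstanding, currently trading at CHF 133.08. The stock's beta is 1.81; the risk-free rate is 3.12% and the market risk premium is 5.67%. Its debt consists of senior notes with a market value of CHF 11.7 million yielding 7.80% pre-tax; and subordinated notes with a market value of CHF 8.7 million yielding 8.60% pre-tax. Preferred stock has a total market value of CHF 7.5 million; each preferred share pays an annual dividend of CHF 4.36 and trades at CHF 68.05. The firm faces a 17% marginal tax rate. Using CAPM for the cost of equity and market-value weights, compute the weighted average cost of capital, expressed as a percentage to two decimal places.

Cost of equity via CAPM: Re = 3.12% + 1.81 × 5.67% = 13.3827%.
Cost of preferred: Rp = 4.36 / 68.05 = 6.4071%.
Market value of equity E = 133.08 × 0.38m = 50.5704m.
Total capital V = 50.5704 + 7.5 + 11.7 + 8.7 = 78.4704.
Equity: weight = 50.5704/78.4704 = 0.6445; cost = 13.3827%.
Preferred: weight = 7.5/78.4704 = 0.0956; cost = 6.4071%.
Senior notes: weight = 11.7/78.4704 = 0.1491; after-tax cost = 7.8% × (1 − 17%) = 6.4740%.
Subordinated notes: weight = 8.7/78.4704 = 0.1109; after-tax cost = 8.6% × (1 − 17%) = 7.1380%.
WACC = 0.6445 × 13.3827% + 0.0956 × 6.4071% + 0.1491 × 6.4740% + 0.1109 × 7.1380% = 10.9935%.

10.99%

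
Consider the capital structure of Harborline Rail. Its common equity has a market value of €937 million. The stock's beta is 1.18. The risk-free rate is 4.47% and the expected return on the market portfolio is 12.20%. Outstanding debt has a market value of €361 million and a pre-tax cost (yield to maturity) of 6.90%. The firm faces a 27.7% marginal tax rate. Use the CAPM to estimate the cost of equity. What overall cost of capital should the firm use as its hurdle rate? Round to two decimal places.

Market risk premium = 12.2% − 4.47% = 7.73%.
Cost of equity via CAPM: Re = 4.47% + 1.18 × 7.73% = 13.5914%.
Total capital V = 937 + 361 = 1298.
Equity: weight = 937/1298 = 0.7219; cost = 13.5914%.
Debt: weight = 361/1298 = 0.2781; after-tax cost = 6.9% × (1 − 27.7%) = 4.9887%.
WACC = 0.7219 × 13.5914% + 0.2781 × 4.9887% = 11.1988%.

11.20%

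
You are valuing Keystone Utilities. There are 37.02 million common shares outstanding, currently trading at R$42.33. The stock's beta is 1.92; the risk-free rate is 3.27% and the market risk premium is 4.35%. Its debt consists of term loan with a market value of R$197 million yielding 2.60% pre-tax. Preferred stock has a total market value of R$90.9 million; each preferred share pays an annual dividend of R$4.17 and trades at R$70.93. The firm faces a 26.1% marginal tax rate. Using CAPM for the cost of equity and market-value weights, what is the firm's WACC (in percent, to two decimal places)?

10.31%

Cost of equity via CAPM: Re = 3.27% + 1.92 × 4.35% = 11.6220%.
Cost of preferred: Rp = 4.17 / 70.93 = 5.8790%.
Market value of equity E = 42.33 × 37.02m = 1567.0566m.
Total capital V = 1567.0566 + 90.9 + 197 = 1854.9566.
Equity: weight = 1567.0566/1854.9566 = 0.8448; cost = 11.622%.
Preferred: weight = 90.9/1854.9566 = 0.0490; cost = 5.879%.
Term loan: weight = 197/1854.9566 = 0.1062; after-tax cost = 2.6% × (1 − 26.1%) = 1.9214%.
WACC = 0.8448 × 11.6220% + 0.0490 × 5.8790% + 0.1062 × 1.9214% = 10.3103%.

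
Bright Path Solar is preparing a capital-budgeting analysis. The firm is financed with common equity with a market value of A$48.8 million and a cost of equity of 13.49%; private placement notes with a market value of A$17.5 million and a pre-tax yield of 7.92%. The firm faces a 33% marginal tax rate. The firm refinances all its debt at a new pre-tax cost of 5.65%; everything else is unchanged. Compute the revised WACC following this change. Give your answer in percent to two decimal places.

After the change:
Total capital V = 48.8 + 17.5 = 66.3.
Equity: weight = 48.8/66.3 = 0.7360; cost = 13.49%.
Private placement notes: weight = 17.5/66.3 = 0.2640; after-tax cost = 5.65% × (1 − 33%) = 3.7855%.
WACC = 0.7360 × 13.4900% + 0.2640 × 3.7855% = 10.9285%.

10.93%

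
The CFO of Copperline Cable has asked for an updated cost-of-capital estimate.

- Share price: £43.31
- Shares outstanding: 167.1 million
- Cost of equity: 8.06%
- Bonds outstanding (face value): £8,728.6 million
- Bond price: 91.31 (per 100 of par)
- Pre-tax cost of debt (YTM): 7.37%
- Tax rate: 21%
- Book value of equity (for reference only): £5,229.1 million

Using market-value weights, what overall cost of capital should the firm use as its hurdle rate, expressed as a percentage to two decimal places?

Market value of equity E = 43.31 × 167.1m = 7237.101m. Market value of debt D = 8728.6m × 91.31/100 = 7970.08466m.
Total capital V = 7237.101 + 7970.08466 = 15207.18566.
Equity: weight = 7237.101/15207.18566 = 0.4759; cost = 8.06%.
Bonds outstanding: weight = 7970.08466/15207.18566 = 0.5241; after-tax cost = 7.37% × (1 − 21%) = 5.8223%.
WACC = 0.4759 × 8.0600% + 0.5241 × 5.8223% = 6.8872%.

6.89%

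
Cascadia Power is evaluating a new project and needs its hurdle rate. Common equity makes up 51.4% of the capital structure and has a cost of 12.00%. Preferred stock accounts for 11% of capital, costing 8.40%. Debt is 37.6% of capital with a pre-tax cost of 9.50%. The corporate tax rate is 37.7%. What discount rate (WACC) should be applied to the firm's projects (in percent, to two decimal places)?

9.32%

After-tax cost of debt = 9.5% × (1 − 37.7%) = 5.9185%.
WACC = 0.514 × 12.0000% + 0.110 × 8.4000% + 0.376 × 5.9185% = 9.3174%.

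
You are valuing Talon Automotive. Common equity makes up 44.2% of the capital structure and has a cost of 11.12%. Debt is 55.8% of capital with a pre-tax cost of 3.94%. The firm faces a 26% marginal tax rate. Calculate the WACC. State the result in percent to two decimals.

After-tax cost of debt = 3.94% × (1 − 26%) = 2.9156%.
WACC = 0.442 × 11.1200% + 0.558 × 2.9156% = 6.5419%.

6.54%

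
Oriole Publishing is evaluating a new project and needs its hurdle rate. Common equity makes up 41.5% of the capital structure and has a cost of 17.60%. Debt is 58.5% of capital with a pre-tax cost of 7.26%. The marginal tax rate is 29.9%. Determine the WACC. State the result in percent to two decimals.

10.28%

After-tax cost of debt = 7.26% × (1 − 29.9%) = 5.0893%.
WACC = 0.415 × 17.6000% + 0.585 × 5.0893% = 10.2812%.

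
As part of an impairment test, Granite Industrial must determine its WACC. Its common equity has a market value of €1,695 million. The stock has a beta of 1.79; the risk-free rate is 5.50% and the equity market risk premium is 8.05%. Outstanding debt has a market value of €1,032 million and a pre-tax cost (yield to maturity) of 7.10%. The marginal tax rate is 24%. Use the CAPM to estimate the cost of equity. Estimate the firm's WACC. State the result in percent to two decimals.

14.42%

Cost of equity via CAPM: Re = 5.5% + 1.79 × 8.05% = 19.9095%.
Total capital V = 1695 + 1032 = 2727.
Equity: weight = 1695/2727 = 0.6216; cost = 19.9095%.
Debt: weight = 1032/2727 = 0.3784; after-tax cost = 7.1% × (1 − 24%) = 5.3960%.
WACC = 0.6216 × 19.9095% + 0.3784 × 5.3960% = 14.4170%.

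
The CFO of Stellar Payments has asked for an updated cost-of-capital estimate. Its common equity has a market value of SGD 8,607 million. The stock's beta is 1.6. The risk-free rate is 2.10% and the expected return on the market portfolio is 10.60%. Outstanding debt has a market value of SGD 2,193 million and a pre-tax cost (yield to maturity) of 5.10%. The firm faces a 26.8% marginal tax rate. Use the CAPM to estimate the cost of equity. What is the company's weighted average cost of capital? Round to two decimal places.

Market risk premium = 10.6% − 2.1% = 8.5%.
Cost of equity via CAPM: Re = 2.1% + 1.6 × 8.5% = 15.7000%.
Total capital V = 8607 + 2193 = 10800.
Equity: weight = 8607/10800 = 0.7969; cost = 15.7%.
Debt: weight = 2193/10800 = 0.2031; after-tax cost = 5.1% × (1 − 26.8%) = 3.7332%.
WACC = 0.7969 × 15.7000% + 0.2031 × 3.7332% = 13.2701%.

13.27%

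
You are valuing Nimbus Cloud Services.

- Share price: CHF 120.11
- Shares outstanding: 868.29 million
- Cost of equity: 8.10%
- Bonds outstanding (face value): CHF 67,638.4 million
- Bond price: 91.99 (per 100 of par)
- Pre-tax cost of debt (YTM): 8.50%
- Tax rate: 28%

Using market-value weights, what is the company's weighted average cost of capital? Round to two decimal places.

Market value of equity E = 120.11 × 868.29m = 104290.3119m. Market value of debt D = 67638.4m × 91.99/100 = 62220.56416m.
Total capital V = 104290.3119 + 62220.56416 = 166510.87606.
Equity: weight = 104290.3119/166510.87606 = 0.6263; cost = 8.1%.
Bonds outstanding: weight = 62220.56416/166510.87606 = 0.3737; after-tax cost = 8.5% × (1 − 28%) = 6.1200%.
WACC = 0.6263 × 8.1000% + 0.3737 × 6.1200% = 7.3601%.

7.36%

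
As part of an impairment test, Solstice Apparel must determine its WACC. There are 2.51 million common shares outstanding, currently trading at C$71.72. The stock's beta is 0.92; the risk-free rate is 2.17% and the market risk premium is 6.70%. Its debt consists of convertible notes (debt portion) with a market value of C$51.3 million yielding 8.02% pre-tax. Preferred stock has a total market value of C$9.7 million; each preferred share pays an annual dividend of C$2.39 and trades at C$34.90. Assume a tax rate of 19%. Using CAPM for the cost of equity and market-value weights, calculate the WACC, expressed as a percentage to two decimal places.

7.88%

Cost of equity via CAPM: Re = 2.17% + 0.92 × 6.7% = 8.3340%.
Cost of preferred: Rp = 2.39 / 34.9 = 6.8481%.
Market value of equity E = 71.72 × 2.51m = 180.0172m.
Total capital V = 180.0172 + 9.7 + 51.3 = 241.0172.
Equity: weight = 180.0172/241.0172 = 0.7469; cost = 8.334%.
Preferred: weight = 9.7/241.0172 = 0.0402; cost = 6.8481%.
Convertible notes (debt portion): weight = 51.3/241.0172 = 0.2128; after-tax cost = 8.02% × (1 − 19%) = 6.4962%.
WACC = 0.7469 × 8.3340% + 0.0402 × 6.8481% + 0.2128 × 6.4962% = 7.8830%.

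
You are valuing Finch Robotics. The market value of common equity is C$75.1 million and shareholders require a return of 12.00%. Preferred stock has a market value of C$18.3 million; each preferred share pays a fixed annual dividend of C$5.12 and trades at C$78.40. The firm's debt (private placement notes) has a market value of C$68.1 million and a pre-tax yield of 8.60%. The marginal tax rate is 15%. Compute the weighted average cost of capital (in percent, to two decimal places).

Cost of preferred: Rp = 5.12 / 78.4 = 6.5306%.
Total capital V = 75.1 + 18.3 + 68.1 = 161.5.
Equity: weight = 75.1/161.5 = 0.4650; cost = 12%.
Preferred: weight = 18.3/161.5 = 0.1133; cost = 6.5306%.
Private placement notes: weight = 68.1/161.5 = 0.4217; after-tax cost = 8.6% × (1 − 15%) = 7.3100%.
WACC = 0.4650 × 12.0000% + 0.1133 × 6.5306% + 0.4217 × 7.3100% = 9.4026%.

9.40%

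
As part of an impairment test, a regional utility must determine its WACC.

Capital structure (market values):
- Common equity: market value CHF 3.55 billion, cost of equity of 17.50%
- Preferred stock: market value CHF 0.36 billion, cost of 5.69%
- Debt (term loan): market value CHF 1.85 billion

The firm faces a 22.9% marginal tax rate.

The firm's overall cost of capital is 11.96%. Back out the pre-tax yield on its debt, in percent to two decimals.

Total capital V = 3.55 + 0.36 + 1.85 = 5.76.
Equity weight = 3.55/5.76 = 0.6163.
Preferred weight = 0.36/5.76 = 0.0625.
Term loan weight = 1.85/5.76 = 0.3212.
Equity contribution = 0.6163 × 17.5% = 10.7856%.
Preferred contribution = 0.0625 × 5.69% = 0.3556%.
Remaining for debt = 11.96% − 11.1412% = 0.8188%.
Rd × (1 − 22.9%) × 0.3212 = 0.8188%  ⇒  Rd = 3.3065%.

3.31%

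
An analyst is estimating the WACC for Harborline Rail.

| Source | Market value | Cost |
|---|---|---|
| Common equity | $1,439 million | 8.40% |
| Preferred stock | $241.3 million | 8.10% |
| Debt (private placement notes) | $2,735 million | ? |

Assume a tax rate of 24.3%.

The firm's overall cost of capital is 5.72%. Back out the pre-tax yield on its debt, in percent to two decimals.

5.42%

Total capital V = 1439 + 241.3 + 2735 = 4415.3.
Equity weight = 1439/4415.3 = 0.3259.
Preferred weight = 241.3/4415.3 = 0.0547.
Private placement notes weight = 2735/4415.3 = 0.6194.
Equity contribution = 0.3259 × 8.4% = 2.7377%.
Preferred contribution = 0.0547 × 8.1% = 0.4427%.
Remaining for debt = 5.72% − 3.1803% = 2.5397%.
Rd × (1 − 24.3%) × 0.6194 = 2.5397%  ⇒  Rd = 5.4161%.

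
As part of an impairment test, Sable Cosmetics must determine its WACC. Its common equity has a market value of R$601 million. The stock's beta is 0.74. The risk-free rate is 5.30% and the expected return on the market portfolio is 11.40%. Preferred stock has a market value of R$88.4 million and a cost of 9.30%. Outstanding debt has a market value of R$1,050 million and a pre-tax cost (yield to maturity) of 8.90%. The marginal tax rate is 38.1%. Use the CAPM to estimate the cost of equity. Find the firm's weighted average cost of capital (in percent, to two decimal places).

Market risk premium = 11.4% − 5.3% = 6.1%.
Cost of equity via CAPM: Re = 5.3% + 0.74 × 6.1% = 9.8140%.
Total capital V = 601 + 88.4 + 1050 = 1739.4.
Equity: weight = 601/1739.4 = 0.3455; cost = 9.814%.
Preferred: weight = 88.4/1739.4 = 0.0508; cost = 9.3%.
Debt: weight = 1050/1739.4 = 0.6037; after-tax cost = 8.9% × (1 − 38.1%) = 5.5091%.
WACC = 0.3455 × 9.8140% + 0.0508 × 9.3000% + 0.6037 × 5.5091% = 7.1892%.

7.19%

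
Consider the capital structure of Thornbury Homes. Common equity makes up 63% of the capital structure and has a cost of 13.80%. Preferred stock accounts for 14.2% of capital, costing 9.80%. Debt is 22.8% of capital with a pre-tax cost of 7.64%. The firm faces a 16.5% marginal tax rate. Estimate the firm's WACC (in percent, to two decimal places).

After-tax cost of debt = 7.64% × (1 − 16.5%) = 6.3794%.
WACC = 0.630 × 13.8000% + 0.142 × 9.8000% + 0.228 × 6.3794% = 11.5401%.

11.54%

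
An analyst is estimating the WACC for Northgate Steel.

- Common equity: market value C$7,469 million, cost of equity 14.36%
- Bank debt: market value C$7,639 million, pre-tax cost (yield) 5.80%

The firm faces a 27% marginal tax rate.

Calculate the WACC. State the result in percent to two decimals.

Total capital V = 7469 + 7639 = 15108.
Equity: weight = 7469/15108 = 0.4944; cost = 14.36%.
Bank debt: weight = 7639/15108 = 0.5056; after-tax cost = 5.8% × (1 − 27%) = 4.2340%.
WACC = 0.4944 × 14.3600% + 0.5056 × 4.2340% = 9.2400%.

9.24%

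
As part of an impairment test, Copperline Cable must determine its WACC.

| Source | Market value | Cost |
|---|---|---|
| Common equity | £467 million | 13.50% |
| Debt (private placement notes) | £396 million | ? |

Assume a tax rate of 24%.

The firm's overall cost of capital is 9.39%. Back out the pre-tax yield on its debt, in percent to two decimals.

5.98%

Total capital V = 467 + 396 = 863.
Equity weight = 467/863 = 0.5411.
Private placement notes weight = 396/863 = 0.4589.
Equity contribution = 0.5411 × 13.5% = 7.3053%.
Remaining for debt = 9.39% − 7.3053% = 2.0847%.
Rd × (1 − 24%) × 0.4589 = 2.0847%  ⇒  Rd = 5.9778%.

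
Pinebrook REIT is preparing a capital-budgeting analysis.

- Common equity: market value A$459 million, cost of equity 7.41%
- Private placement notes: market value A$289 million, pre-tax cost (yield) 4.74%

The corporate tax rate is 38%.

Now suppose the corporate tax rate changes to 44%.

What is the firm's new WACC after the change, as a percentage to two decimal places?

5.57%

After the change:
Total capital V = 459 + 289 = 748.
Equity: weight = 459/748 = 0.6136; cost = 7.41%.
Private placement notes: weight = 289/748 = 0.3864; after-tax cost = 4.74% × (1 − 44%) = 2.6544%.
WACC = 0.6136 × 7.4100% + 0.3864 × 2.6544% = 5.5726%.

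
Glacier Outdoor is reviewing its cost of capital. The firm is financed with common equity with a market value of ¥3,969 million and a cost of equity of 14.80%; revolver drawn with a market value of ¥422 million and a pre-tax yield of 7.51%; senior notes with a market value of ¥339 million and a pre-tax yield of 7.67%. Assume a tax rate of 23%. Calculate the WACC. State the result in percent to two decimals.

Total capital V = 3969 + 422 + 339 = 4730.
Equity: weight = 3969/4730 = 0.8391; cost = 14.8%.
Revolver drawn: weight = 422/4730 = 0.0892; after-tax cost = 7.51% × (1 − 23%) = 5.7827%.
Senior notes: weight = 339/4730 = 0.0717; after-tax cost = 7.67% × (1 − 23%) = 5.9059%.
WACC = 0.8391 × 14.8000% + 0.0892 × 5.7827% + 0.0717 × 5.9059% = 13.3581%.

13.36%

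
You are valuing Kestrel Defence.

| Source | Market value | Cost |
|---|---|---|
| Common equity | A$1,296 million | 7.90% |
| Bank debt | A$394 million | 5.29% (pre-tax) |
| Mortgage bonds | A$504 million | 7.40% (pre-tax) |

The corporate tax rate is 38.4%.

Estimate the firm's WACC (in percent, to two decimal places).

Total capital V = 1296 + 394 + 504 = 2194.
Equity: weight = 1296/2194 = 0.5907; cost = 7.9%.
Bank debt: weight = 394/2194 = 0.1796; after-tax cost = 5.29% × (1 − 38.4%) = 3.2586%.
Mortgage bonds: weight = 504/2194 = 0.2297; after-tax cost = 7.4% × (1 − 38.4%) = 4.5584%.
WACC = 0.5907 × 7.9000% + 0.1796 × 3.2586% + 0.2297 × 4.5584% = 6.2989%.

6.30%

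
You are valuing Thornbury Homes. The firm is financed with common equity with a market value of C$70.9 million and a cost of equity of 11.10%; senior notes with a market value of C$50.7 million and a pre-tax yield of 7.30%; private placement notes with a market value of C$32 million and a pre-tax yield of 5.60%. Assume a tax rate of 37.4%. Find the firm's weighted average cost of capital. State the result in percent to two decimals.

Total capital V = 70.9 + 50.7 + 32 = 153.6.
Equity: weight = 70.9/153.6 = 0.4616; cost = 11.1%.
Senior notes: weight = 50.7/153.6 = 0.3301; after-tax cost = 7.3% × (1 − 37.4%) = 4.5698%.
Private placement notes: weight = 32/153.6 = 0.2083; after-tax cost = 5.6% × (1 − 37.4%) = 3.5056%.
WACC = 0.4616 × 11.1000% + 0.3301 × 4.5698% + 0.2083 × 3.5056% = 7.3624%.

7.36%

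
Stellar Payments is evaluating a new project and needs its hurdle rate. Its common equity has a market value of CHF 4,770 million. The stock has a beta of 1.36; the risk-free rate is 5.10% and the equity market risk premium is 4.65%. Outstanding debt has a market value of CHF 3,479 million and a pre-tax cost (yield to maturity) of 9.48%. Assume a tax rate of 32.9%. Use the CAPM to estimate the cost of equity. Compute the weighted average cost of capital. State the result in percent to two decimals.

9.29%

Cost of equity via CAPM: Re = 5.1% + 1.36 × 4.65% = 11.4240%.
Total capital V = 4770 + 3479 = 8249.
Equity: weight = 4770/8249 = 0.5783; cost = 11.424%.
Debt: weight = 3479/8249 = 0.4217; after-tax cost = 9.48% × (1 − 32.9%) = 6.3611%.
WACC = 0.5783 × 11.4240% + 0.4217 × 6.3611% = 9.2887%.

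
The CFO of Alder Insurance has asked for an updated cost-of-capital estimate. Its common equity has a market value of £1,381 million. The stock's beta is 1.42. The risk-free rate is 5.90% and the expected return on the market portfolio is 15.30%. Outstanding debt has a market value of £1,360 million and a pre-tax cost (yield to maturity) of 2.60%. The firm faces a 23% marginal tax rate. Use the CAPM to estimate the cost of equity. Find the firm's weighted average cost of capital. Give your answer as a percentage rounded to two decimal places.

Market risk premium = 15.3% − 5.9% = 9.4%.
Cost of equity via CAPM: Re = 5.9% + 1.42 × 9.4% = 19.2480%.
Total capital V = 1381 + 1360 = 2741.
Equity: weight = 1381/2741 = 0.5038; cost = 19.248%.
Debt: weight = 1360/2741 = 0.4962; after-tax cost = 2.6% × (1 − 23%) = 2.0020%.
WACC = 0.5038 × 19.2480% + 0.4962 × 2.0020% = 10.6911%.

10.69%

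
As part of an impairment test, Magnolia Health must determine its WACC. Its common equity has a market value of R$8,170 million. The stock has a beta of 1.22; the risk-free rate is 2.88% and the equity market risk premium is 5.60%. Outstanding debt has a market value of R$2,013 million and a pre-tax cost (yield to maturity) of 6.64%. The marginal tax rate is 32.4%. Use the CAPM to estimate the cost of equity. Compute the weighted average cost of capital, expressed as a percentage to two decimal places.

Cost of equity via CAPM: Re = 2.88% + 1.22 × 5.6% = 9.7120%.
Total capital V = 8170 + 2013 = 10183.
Equity: weight = 8170/10183 = 0.8023; cost = 9.712%.
Debt: weight = 2013/10183 = 0.1977; after-tax cost = 6.64% × (1 − 32.4%) = 4.4886%.
WACC = 0.8023 × 9.7120% + 0.1977 × 4.4886% = 8.6794%.

8.68%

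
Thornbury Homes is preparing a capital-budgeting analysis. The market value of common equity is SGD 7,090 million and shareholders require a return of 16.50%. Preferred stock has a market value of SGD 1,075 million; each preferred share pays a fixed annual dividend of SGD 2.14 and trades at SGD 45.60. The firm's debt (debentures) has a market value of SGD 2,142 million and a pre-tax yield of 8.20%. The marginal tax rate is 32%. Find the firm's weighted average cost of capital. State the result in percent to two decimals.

Cost of preferred: Rp = 2.14 / 45.6 = 4.6930%.
Total capital V = 7090 + 1075 + 2142 = 10307.
Equity: weight = 7090/10307 = 0.6879; cost = 16.5%.
Preferred: weight = 1075/10307 = 0.1043; cost = 4.693%.
Debentures: weight = 2142/10307 = 0.2078; after-tax cost = 8.2% × (1 − 32%) = 5.5760%.
WACC = 0.6879 × 16.5000% + 0.1043 × 4.6930% + 0.2078 × 5.5760% = 12.9983%.

13.00%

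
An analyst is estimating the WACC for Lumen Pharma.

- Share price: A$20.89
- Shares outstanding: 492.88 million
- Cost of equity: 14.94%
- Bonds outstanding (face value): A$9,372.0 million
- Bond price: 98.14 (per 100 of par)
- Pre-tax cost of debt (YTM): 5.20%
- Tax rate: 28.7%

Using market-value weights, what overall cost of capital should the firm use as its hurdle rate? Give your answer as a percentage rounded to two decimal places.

9.64%

Market value of equity E = 20.89 × 492.88m = 10296.2632m. Market value of debt D = 9372m × 98.14/100 = 9197.6808m.
Total capital V = 10296.2632 + 9197.6808 = 19493.944.
Equity: weight = 10296.2632/19493.944 = 0.5282; cost = 14.94%.
Bonds outstanding: weight = 9197.6808/19493.944 = 0.4718; after-tax cost = 5.2% × (1 − 28.7%) = 3.7076%.
WACC = 0.5282 × 14.9400% + 0.4718 × 3.7076% = 9.6403%.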